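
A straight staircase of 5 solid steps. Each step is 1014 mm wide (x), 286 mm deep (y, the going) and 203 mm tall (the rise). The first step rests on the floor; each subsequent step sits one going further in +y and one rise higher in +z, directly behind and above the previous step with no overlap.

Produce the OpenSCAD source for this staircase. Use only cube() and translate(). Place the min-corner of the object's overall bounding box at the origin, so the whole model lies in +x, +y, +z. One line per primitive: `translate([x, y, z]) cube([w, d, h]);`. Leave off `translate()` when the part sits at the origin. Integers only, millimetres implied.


cube([1014, 286, 203]);
translate([0, 286, 203]) cube([1014, 286, 203]);
translate([0, 572, 406]) cube([1014, 286, 203]);
translate([0, 858, 609]) cube([1014, 286, 203]);
translate([0, 1144, 812]) cube([1014, 286, 203]);


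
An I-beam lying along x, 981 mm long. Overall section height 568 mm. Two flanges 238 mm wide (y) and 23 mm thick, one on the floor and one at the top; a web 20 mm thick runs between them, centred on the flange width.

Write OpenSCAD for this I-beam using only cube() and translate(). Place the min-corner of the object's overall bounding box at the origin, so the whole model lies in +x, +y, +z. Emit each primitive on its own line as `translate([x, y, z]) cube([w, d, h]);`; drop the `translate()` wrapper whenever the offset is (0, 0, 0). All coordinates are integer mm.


cube([981, 238, 23]);
translate([0, 109, 23]) cube([981, 20, 522]);
translate([0, 0, 545]) cube([981, 238, 23]);


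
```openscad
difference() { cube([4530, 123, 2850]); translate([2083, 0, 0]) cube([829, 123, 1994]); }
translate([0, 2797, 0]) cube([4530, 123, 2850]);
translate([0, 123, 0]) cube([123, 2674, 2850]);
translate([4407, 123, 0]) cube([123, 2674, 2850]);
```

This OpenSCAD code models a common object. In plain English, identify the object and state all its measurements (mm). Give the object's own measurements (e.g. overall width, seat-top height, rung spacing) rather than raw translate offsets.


A single room: four walls, each 2850 mm tall and 123 mm thick, enclosing an outside footprint 4530×2920 mm (x × y), no floor or roof. The front and back walls (−y and +y sides) run the full x-width; the side walls fit between their inner faces. A door opening 829 mm wide and 1994 mm tall is cut through the front wall from the floor up, its −x edge 2083 mm from the wall's −x end.


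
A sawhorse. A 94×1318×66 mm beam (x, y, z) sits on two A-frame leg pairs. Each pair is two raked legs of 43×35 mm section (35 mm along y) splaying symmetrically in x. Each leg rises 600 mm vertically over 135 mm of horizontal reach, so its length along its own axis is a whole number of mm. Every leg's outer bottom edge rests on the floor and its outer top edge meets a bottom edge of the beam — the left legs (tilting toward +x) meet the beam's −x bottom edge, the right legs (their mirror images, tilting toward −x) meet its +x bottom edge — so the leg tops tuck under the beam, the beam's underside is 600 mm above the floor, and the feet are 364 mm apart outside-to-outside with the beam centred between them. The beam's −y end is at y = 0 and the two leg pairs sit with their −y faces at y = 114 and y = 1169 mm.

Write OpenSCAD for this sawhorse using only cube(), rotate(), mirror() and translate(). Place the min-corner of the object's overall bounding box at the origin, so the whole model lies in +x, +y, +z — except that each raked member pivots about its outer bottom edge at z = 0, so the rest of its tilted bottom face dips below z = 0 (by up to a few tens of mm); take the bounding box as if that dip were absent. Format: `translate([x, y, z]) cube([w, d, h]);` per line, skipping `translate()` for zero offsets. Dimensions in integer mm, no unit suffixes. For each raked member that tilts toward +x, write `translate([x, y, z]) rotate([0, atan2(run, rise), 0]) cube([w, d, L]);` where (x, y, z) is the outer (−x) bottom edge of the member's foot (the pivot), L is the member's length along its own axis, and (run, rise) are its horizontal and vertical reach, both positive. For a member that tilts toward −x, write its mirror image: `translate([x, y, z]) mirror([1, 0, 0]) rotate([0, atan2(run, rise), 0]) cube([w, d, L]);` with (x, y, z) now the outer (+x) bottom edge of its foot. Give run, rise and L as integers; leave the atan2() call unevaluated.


translate([135, 0, 600]) cube([94, 1318, 66]);
translate([0, 114, 0]) rotate([0, atan2(135, 600), 0]) cube([43, 35, 615]);
translate([364, 114, 0]) mirror([1, 0, 0]) rotate([0, atan2(135, 600), 0]) cube([43, 35, 615]);
translate([0, 1169, 0]) rotate([0, atan2(135, 600), 0]) cube([43, 35, 615]);
translate([364, 1169, 0]) mirror([1, 0, 0]) rotate([0, atan2(135, 600), 0]) cube([43, 35, 615]);


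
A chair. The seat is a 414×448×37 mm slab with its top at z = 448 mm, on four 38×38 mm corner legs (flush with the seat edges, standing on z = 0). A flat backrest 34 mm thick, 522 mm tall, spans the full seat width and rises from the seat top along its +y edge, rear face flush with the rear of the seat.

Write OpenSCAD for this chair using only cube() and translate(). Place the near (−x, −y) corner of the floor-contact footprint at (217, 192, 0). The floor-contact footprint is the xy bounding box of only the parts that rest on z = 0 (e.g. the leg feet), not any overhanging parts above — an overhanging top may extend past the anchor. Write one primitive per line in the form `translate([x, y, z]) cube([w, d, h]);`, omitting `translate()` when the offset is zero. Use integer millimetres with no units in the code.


// leg_h = 448 - 37 = 411
translate([217, 192, 411]) cube([414, 448, 37]);
translate([217, 192, 0]) cube([38, 38, 411]);
translate([593, 192, 0]) cube([38, 38, 411]);
translate([217, 602, 0]) cube([38, 38, 411]);
translate([593, 602, 0]) cube([38, 38, 411]);
translate([217, 606, 448]) cube([414, 34, 522]);


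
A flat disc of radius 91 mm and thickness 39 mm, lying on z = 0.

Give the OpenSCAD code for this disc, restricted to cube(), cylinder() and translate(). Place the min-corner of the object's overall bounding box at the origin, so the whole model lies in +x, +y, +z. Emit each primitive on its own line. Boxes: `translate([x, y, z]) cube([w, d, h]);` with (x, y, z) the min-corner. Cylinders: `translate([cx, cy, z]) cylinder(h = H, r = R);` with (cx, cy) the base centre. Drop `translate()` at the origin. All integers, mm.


translate([91, 91, 0]) cylinder(h = 39, r = 91);


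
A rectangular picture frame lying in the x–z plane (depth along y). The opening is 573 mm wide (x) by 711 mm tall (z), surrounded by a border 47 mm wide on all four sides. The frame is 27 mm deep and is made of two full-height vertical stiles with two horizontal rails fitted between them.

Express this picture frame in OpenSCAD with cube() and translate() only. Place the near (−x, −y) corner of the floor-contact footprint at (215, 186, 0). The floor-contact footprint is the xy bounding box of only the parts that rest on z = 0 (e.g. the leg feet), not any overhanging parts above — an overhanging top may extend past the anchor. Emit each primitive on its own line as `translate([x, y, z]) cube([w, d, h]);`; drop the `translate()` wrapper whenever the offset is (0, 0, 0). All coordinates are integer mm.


translate([215, 186, 0]) cube([47, 27, 805]);
translate([835, 186, 0]) cube([47, 27, 805]);
translate([262, 186, 0]) cube([573, 27, 47]);
translate([262, 186, 758]) cube([573, 27, 47]);


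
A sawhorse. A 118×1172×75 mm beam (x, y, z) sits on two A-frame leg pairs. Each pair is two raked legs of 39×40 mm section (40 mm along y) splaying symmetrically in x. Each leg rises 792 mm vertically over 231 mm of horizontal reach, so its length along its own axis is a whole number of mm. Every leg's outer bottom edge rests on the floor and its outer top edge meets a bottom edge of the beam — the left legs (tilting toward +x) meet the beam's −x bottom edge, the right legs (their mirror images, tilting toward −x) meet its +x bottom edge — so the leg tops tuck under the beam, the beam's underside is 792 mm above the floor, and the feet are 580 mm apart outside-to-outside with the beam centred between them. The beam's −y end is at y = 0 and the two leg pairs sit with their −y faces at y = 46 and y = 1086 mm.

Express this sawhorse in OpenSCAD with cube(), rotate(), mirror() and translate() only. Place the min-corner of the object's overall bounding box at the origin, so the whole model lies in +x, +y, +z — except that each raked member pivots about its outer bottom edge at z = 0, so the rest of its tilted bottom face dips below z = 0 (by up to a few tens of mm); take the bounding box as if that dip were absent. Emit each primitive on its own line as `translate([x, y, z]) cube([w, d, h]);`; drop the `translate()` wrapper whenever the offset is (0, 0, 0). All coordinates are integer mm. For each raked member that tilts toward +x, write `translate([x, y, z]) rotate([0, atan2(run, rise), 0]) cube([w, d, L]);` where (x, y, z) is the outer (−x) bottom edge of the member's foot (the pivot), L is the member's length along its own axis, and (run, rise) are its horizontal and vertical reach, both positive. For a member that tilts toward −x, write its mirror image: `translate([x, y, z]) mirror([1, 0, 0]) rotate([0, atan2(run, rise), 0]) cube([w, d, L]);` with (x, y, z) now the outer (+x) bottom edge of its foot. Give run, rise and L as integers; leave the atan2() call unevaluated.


// leg length = √(231² + 792²) = 825
// right-leg outer foot x = 2·231 + 118 = 580
// beam min-corner = (231, 0, 792)
translate([231, 0, 792]) cube([118, 1172, 75]);
translate([0, 46, 0]) rotate([0, atan2(231, 792), 0]) cube([39, 40, 825]);
translate([580, 46, 0]) mirror([1, 0, 0]) rotate([0, atan2(231, 792), 0]) cube([39, 40, 825]);
translate([0, 1086, 0]) rotate([0, atan2(231, 792), 0]) cube([39, 40, 825]);
translate([580, 1086, 0]) mirror([1, 0, 0]) rotate([0, atan2(231, 792), 0]) cube([39, 40, 825]);


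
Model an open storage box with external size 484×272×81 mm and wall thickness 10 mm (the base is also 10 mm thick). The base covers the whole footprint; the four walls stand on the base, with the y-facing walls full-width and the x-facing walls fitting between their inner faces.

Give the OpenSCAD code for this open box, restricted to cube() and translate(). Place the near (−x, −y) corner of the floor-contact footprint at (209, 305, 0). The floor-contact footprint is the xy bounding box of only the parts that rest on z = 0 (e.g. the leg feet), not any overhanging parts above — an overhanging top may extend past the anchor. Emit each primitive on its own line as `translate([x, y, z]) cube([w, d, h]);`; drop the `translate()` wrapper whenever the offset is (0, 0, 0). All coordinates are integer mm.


translate([209, 305, 0]) cube([484, 272, 10]);
translate([209, 305, 10]) cube([484, 10, 71]);
translate([209, 567, 10]) cube([484, 10, 71]);
translate([209, 315, 10]) cube([10, 252, 71]);
translate([683, 315, 10]) cube([10, 252, 71]);


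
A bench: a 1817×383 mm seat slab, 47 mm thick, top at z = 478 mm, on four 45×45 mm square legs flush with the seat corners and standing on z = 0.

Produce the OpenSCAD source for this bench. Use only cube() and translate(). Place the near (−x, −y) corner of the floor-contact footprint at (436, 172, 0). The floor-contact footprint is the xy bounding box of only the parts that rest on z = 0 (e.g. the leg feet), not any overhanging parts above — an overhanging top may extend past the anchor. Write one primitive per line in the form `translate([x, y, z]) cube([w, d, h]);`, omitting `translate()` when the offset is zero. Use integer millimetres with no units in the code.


// leg_h = 478 − 47 = 431
translate([436, 172, 431]) cube([1817, 383, 47]);
translate([436, 172, 0]) cube([45, 45, 431]);
translate([436, 510, 0]) cube([45, 45, 431]);
translate([2208, 172, 0]) cube([45, 45, 431]);
translate([2208, 510, 0]) cube([45, 45, 431]);


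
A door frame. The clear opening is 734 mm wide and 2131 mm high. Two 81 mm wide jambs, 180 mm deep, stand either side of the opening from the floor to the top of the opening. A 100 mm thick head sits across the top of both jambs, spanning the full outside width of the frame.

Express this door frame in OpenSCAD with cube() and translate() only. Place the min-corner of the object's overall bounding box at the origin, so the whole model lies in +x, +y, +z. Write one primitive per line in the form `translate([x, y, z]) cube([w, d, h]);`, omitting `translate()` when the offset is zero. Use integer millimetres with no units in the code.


cube([81, 180, 2131]);
translate([815, 0, 0]) cube([81, 180, 2131]);
translate([0, 0, 2131]) cube([896, 180, 100]);


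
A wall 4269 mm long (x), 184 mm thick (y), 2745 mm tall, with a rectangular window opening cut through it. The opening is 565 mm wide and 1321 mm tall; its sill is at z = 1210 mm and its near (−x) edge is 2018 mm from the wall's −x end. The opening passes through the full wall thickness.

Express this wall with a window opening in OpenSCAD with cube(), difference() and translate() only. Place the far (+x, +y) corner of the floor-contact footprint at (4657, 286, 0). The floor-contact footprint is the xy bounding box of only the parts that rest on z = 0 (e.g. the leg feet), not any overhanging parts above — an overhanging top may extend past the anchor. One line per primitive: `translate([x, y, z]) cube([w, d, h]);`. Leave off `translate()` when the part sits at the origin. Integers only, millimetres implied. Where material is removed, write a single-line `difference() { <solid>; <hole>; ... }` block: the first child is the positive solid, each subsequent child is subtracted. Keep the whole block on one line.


difference() { translate([388, 102, 0]) cube([4269, 184, 2745]); translate([2406, 102, 1210]) cube([565, 184, 1321]); }


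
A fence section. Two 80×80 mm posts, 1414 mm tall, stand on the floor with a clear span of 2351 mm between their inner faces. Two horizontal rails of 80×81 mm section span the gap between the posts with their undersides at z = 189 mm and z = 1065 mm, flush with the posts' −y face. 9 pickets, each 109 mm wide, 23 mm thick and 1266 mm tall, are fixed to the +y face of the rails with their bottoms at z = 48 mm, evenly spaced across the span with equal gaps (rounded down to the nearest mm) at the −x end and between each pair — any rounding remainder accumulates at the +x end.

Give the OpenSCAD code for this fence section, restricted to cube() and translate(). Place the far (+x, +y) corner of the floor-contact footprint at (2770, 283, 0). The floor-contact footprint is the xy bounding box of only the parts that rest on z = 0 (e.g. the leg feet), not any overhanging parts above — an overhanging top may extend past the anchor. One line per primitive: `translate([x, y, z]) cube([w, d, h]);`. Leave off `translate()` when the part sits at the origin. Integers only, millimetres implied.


translate([259, 203, 0]) cube([80, 80, 1414]);
translate([2690, 203, 0]) cube([80, 80, 1414]);
translate([339, 203, 189]) cube([2351, 80, 81]);
translate([339, 203, 1065]) cube([2351, 80, 81]);
translate([476, 283, 48]) cube([109, 23, 1266]);
translate([722, 283, 48]) cube([109, 23, 1266]);
translate([968, 283, 48]) cube([109, 23, 1266]);
translate([1214, 283, 48]) cube([109, 23, 1266]);
translate([1460, 283, 48]) cube([109, 23, 1266]);
translate([1706, 283, 48]) cube([109, 23, 1266]);
translate([1952, 283, 48]) cube([109, 23, 1266]);
translate([2198, 283, 48]) cube([109, 23, 1266]);
translate([2444, 283, 48]) cube([109, 23, 1266]);


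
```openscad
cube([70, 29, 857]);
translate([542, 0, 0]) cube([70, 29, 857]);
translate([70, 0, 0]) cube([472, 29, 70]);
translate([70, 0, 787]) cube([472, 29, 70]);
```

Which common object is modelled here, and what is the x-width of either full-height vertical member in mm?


A picture frame. The border width is 70 mm.

Four thin pieces enclosing a rectangular opening — a picture frame. The two full-height stiles are 857 mm tall; the top rail sits at z = 787 and is 70 mm tall, so the border above the opening is 857 − 787 = 70 mm, matching the stile x-width.


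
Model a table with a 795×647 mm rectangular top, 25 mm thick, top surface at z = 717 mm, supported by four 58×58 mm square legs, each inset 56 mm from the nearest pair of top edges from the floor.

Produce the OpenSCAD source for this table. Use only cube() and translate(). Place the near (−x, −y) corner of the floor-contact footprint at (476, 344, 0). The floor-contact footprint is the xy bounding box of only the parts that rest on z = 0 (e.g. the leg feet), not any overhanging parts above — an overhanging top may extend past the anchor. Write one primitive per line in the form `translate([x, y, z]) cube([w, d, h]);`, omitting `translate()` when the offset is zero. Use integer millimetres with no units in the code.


translate([420, 288, 692]) cube([795, 647, 25]);
translate([476, 344, 0]) cube([58, 58, 692]);
translate([1101, 344, 0]) cube([58, 58, 692]);
translate([476, 821, 0]) cube([58, 58, 692]);
translate([1101, 821, 0]) cube([58, 58, 692]);


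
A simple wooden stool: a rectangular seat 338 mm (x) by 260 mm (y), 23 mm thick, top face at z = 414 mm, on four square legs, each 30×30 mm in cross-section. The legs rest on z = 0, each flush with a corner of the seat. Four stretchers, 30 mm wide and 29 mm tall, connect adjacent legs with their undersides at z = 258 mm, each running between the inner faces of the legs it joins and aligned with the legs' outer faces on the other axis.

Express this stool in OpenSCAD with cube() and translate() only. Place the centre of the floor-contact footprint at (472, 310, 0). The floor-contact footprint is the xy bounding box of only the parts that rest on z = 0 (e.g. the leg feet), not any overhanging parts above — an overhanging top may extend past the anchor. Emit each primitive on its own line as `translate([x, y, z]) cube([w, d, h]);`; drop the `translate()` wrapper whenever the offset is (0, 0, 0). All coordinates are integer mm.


translate([303, 180, 391]) cube([338, 260, 23]);
translate([303, 180, 0]) cube([30, 30, 391]);
translate([611, 180, 0]) cube([30, 30, 391]);
translate([303, 410, 0]) cube([30, 30, 391]);
translate([611, 410, 0]) cube([30, 30, 391]);
translate([333, 180, 258]) cube([278, 30, 29]);
translate([333, 410, 258]) cube([278, 30, 29]);
translate([303, 210, 258]) cube([30, 200, 29]);
translate([611, 210, 258]) cube([30, 200, 29]);


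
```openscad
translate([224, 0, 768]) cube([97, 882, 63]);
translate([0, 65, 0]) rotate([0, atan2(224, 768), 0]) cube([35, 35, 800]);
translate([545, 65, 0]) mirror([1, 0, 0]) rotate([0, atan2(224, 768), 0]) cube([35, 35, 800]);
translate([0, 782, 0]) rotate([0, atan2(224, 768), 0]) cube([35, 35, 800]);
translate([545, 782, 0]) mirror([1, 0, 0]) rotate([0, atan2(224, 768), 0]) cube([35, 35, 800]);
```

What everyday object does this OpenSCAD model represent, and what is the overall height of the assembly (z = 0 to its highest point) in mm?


A sawhorse. The overall height is 831 mm.

A beam across two mirrored pairs of raked legs — a sawhorse. The beam's underside is at z = 768 (matching the legs' vertical rise in atan2(224, 768)) and the beam is 63 mm tall, so its top is at 768 + 63 = 831 mm. The raked legs top out at the beam's underside, so that is the highest point.


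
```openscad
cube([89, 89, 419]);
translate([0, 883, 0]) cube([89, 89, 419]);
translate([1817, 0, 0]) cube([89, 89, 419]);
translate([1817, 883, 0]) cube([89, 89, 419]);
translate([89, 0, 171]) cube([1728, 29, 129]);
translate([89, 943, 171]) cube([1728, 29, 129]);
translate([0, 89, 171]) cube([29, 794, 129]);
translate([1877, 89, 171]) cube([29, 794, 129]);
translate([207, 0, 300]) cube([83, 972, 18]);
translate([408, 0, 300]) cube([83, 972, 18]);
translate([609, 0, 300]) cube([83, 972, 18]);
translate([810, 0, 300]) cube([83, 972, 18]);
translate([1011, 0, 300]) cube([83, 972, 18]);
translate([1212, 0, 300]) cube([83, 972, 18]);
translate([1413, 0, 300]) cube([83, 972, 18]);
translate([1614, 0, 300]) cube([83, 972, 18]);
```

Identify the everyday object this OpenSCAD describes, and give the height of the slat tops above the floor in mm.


A bed frame. The slat-top height is 318 mm.

Four posts, four rails, and a row of slats — a bed frame. Slats sit on the rails at z = 171 + 129 = 300; with slat thickness 18, the top is 318 mm.


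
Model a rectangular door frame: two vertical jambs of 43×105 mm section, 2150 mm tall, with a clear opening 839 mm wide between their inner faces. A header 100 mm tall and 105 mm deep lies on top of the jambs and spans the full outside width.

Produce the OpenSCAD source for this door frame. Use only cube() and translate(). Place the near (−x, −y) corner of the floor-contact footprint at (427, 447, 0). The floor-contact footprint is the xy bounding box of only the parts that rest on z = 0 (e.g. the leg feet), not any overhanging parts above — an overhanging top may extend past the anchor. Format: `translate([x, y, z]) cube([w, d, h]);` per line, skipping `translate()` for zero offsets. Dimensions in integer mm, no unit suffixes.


translate([427, 447, 0]) cube([43, 105, 2150]);
translate([1309, 447, 0]) cube([43, 105, 2150]);
translate([427, 447, 2150]) cube([925, 105, 100]);


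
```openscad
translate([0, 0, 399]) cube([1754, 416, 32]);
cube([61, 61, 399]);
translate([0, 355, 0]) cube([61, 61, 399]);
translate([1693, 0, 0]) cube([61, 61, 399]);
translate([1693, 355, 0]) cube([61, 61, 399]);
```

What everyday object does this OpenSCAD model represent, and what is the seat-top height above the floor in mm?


A bench. The seat-top height is 431 mm.

A long slab on four corner posts — a bench. The slab sits at z = 399 with thickness 32, so the top is 399 + 32 = 431 mm.


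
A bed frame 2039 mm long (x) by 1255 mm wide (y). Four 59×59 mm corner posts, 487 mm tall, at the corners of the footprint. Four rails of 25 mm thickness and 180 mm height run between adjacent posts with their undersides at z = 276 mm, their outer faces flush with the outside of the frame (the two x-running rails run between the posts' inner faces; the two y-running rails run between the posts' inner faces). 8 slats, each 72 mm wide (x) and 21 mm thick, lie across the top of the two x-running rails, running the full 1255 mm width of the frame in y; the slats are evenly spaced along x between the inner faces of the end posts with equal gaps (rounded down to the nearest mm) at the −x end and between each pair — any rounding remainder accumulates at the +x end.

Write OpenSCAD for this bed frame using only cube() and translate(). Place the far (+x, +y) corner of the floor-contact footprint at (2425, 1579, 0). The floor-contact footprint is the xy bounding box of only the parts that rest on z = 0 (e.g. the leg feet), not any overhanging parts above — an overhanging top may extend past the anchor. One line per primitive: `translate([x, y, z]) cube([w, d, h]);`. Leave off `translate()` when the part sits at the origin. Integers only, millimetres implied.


// slat z = rail_z + rail_h = 276 + 180 = 456
// slat gap = ⌊(1921 − 8·72) / 9⌋ = 149
translate([386, 324, 0]) cube([59, 59, 487]);
translate([386, 1520, 0]) cube([59, 59, 487]);
translate([2366, 324, 0]) cube([59, 59, 487]);
translate([2366, 1520, 0]) cube([59, 59, 487]);
translate([445, 324, 276]) cube([1921, 25, 180]);
translate([445, 1554, 276]) cube([1921, 25, 180]);
translate([386, 383, 276]) cube([25, 1137, 180]);
translate([2400, 383, 276]) cube([25, 1137, 180]);
translate([594, 324, 456]) cube([72, 1255, 21]);
translate([815, 324, 456]) cube([72, 1255, 21]);
translate([1036, 324, 456]) cube([72, 1255, 21]);
translate([1257, 324, 456]) cube([72, 1255, 21]);
translate([1478, 324, 456]) cube([72, 1255, 21]);
translate([1699, 324, 456]) cube([72, 1255, 21]);
translate([1920, 324, 456]) cube([72, 1255, 21]);
translate([2141, 324, 456]) cube([72, 1255, 21]);


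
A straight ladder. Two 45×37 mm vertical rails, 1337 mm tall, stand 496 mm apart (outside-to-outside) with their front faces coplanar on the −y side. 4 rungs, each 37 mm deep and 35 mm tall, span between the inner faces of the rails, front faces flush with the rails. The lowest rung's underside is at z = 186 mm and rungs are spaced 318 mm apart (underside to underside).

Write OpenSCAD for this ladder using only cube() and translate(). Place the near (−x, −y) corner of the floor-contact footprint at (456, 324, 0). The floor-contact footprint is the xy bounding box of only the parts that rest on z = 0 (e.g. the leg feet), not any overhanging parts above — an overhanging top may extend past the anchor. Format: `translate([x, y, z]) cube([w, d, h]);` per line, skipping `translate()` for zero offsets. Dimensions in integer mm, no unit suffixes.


// rung span = 496 - 2*45 = 406
// rung[k] z = 186 + k*318
translate([456, 324, 0]) cube([45, 37, 1337]);
translate([907, 324, 0]) cube([45, 37, 1337]);
translate([501, 324, 186]) cube([406, 37, 35]);
translate([501, 324, 504]) cube([406, 37, 35]);
translate([501, 324, 822]) cube([406, 37, 35]);
translate([501, 324, 1140]) cube([406, 37, 35]);


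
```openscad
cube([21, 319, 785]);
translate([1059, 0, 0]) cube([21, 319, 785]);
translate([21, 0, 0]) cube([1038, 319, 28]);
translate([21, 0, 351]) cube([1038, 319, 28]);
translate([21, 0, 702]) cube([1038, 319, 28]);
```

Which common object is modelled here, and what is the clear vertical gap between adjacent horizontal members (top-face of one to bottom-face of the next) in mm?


A bookshelf. The clear shelf gap is 323 mm.

Two tall side panels with 3 horizontal boards between them — a bookshelf. The first two shelf undersides are at z = 0 and z = 351; with shelf thickness 28, the clear gap is 351 − 0 − 28 = 323 mm.


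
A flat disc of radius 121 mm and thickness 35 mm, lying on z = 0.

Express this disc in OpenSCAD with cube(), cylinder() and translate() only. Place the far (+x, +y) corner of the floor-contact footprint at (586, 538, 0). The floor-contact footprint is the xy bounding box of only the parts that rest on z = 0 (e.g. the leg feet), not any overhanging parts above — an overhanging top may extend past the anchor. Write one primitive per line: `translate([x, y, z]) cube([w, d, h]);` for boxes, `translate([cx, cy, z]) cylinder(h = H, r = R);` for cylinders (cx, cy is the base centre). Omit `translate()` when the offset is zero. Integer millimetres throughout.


translate([465, 417, 0]) cylinder(h = 35, r = 121);


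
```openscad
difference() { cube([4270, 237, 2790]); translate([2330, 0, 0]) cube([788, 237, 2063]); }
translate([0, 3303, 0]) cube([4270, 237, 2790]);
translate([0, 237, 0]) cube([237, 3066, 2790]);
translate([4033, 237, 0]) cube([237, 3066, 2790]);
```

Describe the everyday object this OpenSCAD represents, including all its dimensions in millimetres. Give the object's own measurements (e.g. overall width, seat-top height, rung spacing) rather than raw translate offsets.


A single room: four walls, each 2790 mm tall and 237 mm thick, enclosing an outside footprint 4270×3540 mm (x × y), no floor or roof. The front and back walls (−y and +y sides) run the full x-width; the side walls fit between their inner faces. A door opening 788 mm wide and 2063 mm tall is cut through the front wall from the floor up, its −x edge 2330 mm from the wall's −x end.


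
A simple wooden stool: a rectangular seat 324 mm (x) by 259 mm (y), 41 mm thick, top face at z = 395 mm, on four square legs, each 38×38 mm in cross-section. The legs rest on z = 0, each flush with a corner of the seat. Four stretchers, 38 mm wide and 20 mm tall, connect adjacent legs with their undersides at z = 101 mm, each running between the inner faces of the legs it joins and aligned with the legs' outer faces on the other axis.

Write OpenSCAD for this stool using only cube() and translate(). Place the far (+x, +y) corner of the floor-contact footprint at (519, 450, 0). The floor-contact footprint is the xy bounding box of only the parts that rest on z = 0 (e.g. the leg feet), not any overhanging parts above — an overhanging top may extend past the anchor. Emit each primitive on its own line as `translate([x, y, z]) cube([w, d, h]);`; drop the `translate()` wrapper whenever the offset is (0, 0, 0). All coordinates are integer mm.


translate([195, 191, 354]) cube([324, 259, 41]);
translate([195, 191, 0]) cube([38, 38, 354]);
translate([481, 191, 0]) cube([38, 38, 354]);
translate([195, 412, 0]) cube([38, 38, 354]);
translate([481, 412, 0]) cube([38, 38, 354]);
translate([233, 191, 101]) cube([248, 38, 20]);
translate([233, 412, 101]) cube([248, 38, 20]);
translate([195, 229, 101]) cube([38, 183, 20]);
translate([481, 229, 101]) cube([38, 183, 20]);


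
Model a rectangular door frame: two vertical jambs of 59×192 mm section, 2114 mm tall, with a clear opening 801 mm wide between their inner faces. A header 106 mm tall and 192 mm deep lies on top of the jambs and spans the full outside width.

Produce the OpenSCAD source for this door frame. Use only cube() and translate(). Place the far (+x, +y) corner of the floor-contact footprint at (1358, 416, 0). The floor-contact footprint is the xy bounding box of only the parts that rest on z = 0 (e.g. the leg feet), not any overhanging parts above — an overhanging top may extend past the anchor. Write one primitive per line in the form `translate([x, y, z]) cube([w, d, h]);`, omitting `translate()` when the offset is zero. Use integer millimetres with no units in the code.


translate([439, 224, 0]) cube([59, 192, 2114]);
translate([1299, 224, 0]) cube([59, 192, 2114]);
translate([439, 224, 2114]) cube([919, 192, 106]);


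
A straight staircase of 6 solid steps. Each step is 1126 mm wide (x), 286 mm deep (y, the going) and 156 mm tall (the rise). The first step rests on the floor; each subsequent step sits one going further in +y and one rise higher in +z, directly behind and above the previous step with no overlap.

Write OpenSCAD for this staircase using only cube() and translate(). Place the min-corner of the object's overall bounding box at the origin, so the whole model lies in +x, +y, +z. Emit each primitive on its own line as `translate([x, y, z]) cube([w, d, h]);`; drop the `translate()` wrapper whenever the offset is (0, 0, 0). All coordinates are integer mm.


cube([1126, 286, 156]);
translate([0, 286, 156]) cube([1126, 286, 156]);
translate([0, 572, 312]) cube([1126, 286, 156]);
translate([0, 858, 468]) cube([1126, 286, 156]);
translate([0, 1144, 624]) cube([1126, 286, 156]);
translate([0, 1430, 780]) cube([1126, 286, 156]);


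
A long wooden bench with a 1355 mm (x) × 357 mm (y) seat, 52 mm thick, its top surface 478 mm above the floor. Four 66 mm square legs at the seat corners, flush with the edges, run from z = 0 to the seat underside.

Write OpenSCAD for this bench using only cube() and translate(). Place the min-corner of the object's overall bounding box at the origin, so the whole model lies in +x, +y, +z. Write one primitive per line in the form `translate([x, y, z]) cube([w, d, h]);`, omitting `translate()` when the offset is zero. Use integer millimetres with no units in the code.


translate([0, 0, 426]) cube([1355, 357, 52]);
cube([66, 66, 426]);
translate([0, 291, 0]) cube([66, 66, 426]);
translate([1289, 0, 0]) cube([66, 66, 426]);
translate([1289, 291, 0]) cube([66, 66, 426]);


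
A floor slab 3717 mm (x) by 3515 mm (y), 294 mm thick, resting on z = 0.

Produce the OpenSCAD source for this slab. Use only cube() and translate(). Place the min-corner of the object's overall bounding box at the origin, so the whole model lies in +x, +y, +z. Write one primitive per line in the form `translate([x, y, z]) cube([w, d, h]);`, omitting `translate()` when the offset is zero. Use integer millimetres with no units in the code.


cube([3717, 3515, 294]);


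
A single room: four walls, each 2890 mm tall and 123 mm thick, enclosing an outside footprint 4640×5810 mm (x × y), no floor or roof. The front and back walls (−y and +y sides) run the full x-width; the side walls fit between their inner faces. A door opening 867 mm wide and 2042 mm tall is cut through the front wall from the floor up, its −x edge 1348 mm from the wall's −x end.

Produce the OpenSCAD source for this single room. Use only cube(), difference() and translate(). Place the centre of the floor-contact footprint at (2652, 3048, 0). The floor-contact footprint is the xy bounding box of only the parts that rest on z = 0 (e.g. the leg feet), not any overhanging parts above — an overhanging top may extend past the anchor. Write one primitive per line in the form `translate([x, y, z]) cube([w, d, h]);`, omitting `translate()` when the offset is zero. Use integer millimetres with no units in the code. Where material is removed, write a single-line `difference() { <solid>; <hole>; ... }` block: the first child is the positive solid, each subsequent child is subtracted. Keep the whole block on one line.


difference() { translate([332, 143, 0]) cube([4640, 123, 2890]); translate([1680, 143, 0]) cube([867, 123, 2042]); }
translate([332, 5830, 0]) cube([4640, 123, 2890]);
translate([332, 266, 0]) cube([123, 5564, 2890]);
translate([4849, 266, 0]) cube([123, 5564, 2890]);


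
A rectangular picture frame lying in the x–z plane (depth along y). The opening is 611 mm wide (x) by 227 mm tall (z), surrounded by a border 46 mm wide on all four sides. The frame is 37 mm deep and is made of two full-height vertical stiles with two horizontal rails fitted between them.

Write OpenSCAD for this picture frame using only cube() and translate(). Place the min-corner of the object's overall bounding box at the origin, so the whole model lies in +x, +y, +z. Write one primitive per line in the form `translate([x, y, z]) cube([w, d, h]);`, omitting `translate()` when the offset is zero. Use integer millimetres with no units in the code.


cube([46, 37, 319]);
translate([657, 0, 0]) cube([46, 37, 319]);
translate([46, 0, 0]) cube([611, 37, 46]);
translate([46, 0, 273]) cube([611, 37, 46]);


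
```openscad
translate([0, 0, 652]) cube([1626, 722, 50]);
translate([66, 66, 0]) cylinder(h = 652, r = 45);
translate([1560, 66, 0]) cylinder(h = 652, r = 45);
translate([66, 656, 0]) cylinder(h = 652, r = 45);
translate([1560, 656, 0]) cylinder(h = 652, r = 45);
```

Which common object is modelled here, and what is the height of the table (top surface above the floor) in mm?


A table. The table height is 702 mm.

A 1626×722×50 slab sits at z = 652 on four Ø90 mm round legs — a table. The top surface is at 652 + 50 = 702 mm.


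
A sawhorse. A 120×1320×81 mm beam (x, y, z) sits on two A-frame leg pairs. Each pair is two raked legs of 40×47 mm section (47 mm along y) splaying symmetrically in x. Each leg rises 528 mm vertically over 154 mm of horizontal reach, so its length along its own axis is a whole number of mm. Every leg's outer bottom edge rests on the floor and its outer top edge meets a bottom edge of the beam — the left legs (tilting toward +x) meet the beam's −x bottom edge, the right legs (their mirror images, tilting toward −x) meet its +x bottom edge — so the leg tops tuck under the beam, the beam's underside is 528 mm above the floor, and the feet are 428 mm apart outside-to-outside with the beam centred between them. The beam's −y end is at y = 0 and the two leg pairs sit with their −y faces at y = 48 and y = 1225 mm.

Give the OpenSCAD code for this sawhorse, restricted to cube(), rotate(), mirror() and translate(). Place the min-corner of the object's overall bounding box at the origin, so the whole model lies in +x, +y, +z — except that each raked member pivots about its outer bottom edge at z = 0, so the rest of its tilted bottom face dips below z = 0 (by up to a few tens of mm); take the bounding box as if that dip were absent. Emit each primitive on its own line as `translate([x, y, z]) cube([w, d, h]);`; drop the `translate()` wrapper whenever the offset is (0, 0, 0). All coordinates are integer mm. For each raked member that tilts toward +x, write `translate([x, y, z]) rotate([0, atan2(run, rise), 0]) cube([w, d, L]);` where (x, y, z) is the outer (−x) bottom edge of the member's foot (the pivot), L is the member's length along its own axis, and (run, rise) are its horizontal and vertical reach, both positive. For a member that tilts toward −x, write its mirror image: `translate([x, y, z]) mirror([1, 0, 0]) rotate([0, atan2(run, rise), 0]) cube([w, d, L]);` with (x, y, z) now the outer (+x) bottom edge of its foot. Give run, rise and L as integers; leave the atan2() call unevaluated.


// leg length = √(154² + 528²) = 550
// right-leg outer foot x = 2·154 + 120 = 428
// beam min-corner = (154, 0, 528)
translate([154, 0, 528]) cube([120, 1320, 81]);
translate([0, 48, 0]) rotate([0, atan2(154, 528), 0]) cube([40, 47, 550]);
translate([428, 48, 0]) mirror([1, 0, 0]) rotate([0, atan2(154, 528), 0]) cube([40, 47, 550]);
translate([0, 1225, 0]) rotate([0, atan2(154, 528), 0]) cube([40, 47, 550]);
translate([428, 1225, 0]) mirror([1, 0, 0]) rotate([0, atan2(154, 528), 0]) cube([40, 47, 550]);


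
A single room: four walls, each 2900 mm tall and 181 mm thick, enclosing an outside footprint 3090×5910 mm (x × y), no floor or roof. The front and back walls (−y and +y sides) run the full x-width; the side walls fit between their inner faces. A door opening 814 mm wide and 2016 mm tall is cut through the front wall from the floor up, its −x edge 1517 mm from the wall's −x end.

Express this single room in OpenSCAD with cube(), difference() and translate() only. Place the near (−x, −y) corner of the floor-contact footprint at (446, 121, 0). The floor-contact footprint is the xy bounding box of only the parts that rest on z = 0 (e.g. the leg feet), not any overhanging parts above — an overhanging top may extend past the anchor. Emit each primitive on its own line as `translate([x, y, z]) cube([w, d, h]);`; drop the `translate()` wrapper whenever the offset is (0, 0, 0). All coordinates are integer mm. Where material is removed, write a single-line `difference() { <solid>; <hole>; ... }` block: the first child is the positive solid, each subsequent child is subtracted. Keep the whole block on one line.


difference() { translate([446, 121, 0]) cube([3090, 181, 2900]); translate([1963, 121, 0]) cube([814, 181, 2016]); }
translate([446, 5850, 0]) cube([3090, 181, 2900]);
translate([446, 302, 0]) cube([181, 5548, 2900]);
translate([3355, 302, 0]) cube([181, 5548, 2900]);


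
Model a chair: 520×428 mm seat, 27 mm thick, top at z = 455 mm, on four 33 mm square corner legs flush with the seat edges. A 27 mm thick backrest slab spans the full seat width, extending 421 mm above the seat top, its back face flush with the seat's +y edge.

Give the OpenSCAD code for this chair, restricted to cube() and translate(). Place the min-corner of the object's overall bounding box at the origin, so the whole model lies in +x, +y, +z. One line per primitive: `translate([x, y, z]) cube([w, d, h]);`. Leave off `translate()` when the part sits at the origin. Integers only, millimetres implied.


translate([0, 0, 428]) cube([520, 428, 27]);
cube([33, 33, 428]);
translate([487, 0, 0]) cube([33, 33, 428]);
translate([0, 395, 0]) cube([33, 33, 428]);
translate([487, 395, 0]) cube([33, 33, 428]);
translate([0, 401, 455]) cube([520, 27, 421]);


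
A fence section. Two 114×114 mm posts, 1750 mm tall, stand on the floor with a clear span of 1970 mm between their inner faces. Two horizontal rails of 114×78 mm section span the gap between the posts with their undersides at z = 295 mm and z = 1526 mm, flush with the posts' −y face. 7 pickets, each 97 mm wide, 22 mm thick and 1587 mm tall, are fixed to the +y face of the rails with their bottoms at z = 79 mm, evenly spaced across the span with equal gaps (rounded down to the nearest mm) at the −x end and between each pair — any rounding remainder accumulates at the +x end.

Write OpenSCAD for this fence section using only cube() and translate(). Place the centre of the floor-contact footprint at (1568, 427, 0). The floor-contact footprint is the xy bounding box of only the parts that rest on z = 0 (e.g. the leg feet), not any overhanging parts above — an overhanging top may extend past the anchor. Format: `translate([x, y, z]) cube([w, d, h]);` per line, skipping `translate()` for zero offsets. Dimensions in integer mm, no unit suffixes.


translate([469, 370, 0]) cube([114, 114, 1750]);
translate([2553, 370, 0]) cube([114, 114, 1750]);
translate([583, 370, 295]) cube([1970, 114, 78]);
translate([583, 370, 1526]) cube([1970, 114, 78]);
translate([744, 484, 79]) cube([97, 22, 1587]);
translate([1002, 484, 79]) cube([97, 22, 1587]);
translate([1260, 484, 79]) cube([97, 22, 1587]);
translate([1518, 484, 79]) cube([97, 22, 1587]);
translate([1776, 484, 79]) cube([97, 22, 1587]);
translate([2034, 484, 79]) cube([97, 22, 1587]);
translate([2292, 484, 79]) cube([97, 22, 1587]);
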